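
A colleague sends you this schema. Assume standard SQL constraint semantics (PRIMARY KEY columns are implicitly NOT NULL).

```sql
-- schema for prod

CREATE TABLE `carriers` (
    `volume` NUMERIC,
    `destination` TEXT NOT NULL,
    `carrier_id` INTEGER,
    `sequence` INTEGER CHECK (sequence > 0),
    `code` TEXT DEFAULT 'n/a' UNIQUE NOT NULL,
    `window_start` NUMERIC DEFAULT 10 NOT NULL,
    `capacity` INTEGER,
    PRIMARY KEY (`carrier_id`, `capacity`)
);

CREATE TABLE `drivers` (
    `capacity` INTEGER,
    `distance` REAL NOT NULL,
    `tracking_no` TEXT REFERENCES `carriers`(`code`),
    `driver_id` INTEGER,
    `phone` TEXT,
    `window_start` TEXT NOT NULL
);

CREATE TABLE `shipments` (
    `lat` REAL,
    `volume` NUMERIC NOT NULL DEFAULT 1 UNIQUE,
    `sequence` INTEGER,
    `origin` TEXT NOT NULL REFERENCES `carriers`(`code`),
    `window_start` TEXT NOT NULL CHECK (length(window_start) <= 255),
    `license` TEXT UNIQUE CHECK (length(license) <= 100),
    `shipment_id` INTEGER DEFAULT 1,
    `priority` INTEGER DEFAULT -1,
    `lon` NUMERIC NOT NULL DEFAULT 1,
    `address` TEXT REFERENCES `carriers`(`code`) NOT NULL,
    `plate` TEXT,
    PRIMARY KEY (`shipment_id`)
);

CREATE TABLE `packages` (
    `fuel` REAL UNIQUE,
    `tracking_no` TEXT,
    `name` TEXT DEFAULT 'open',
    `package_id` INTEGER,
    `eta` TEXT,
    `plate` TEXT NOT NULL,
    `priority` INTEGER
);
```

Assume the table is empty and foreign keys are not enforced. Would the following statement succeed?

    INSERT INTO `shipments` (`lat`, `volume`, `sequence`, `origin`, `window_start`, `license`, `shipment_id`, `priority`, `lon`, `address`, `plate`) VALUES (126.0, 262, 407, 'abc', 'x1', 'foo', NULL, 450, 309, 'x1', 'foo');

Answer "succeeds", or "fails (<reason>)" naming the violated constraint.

shipment_id is explicitly set to NULL, but shipment_id is part of the PRIMARY KEY (implied NOT NULL).

fails (NOT NULL on shipment_id)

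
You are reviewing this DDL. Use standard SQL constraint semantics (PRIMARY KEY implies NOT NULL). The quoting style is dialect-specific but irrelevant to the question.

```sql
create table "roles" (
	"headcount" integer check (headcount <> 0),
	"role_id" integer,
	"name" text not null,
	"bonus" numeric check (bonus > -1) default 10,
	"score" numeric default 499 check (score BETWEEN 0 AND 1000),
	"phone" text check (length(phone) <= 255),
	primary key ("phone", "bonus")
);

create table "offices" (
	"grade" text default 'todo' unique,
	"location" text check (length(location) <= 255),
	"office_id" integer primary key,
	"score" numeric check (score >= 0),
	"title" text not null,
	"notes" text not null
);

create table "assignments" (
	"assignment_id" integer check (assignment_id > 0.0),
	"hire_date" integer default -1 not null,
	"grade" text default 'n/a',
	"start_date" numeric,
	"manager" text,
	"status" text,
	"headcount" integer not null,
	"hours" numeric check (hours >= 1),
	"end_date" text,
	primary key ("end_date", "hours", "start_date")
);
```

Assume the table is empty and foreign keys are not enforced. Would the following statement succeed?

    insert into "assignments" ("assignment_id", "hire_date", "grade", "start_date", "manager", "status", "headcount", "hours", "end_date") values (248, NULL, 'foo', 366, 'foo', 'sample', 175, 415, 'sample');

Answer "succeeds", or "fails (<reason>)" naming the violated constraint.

hire_date is explicitly set to NULL, but hire_date is declared NOT NULL.

fails (NOT NULL on hire_date)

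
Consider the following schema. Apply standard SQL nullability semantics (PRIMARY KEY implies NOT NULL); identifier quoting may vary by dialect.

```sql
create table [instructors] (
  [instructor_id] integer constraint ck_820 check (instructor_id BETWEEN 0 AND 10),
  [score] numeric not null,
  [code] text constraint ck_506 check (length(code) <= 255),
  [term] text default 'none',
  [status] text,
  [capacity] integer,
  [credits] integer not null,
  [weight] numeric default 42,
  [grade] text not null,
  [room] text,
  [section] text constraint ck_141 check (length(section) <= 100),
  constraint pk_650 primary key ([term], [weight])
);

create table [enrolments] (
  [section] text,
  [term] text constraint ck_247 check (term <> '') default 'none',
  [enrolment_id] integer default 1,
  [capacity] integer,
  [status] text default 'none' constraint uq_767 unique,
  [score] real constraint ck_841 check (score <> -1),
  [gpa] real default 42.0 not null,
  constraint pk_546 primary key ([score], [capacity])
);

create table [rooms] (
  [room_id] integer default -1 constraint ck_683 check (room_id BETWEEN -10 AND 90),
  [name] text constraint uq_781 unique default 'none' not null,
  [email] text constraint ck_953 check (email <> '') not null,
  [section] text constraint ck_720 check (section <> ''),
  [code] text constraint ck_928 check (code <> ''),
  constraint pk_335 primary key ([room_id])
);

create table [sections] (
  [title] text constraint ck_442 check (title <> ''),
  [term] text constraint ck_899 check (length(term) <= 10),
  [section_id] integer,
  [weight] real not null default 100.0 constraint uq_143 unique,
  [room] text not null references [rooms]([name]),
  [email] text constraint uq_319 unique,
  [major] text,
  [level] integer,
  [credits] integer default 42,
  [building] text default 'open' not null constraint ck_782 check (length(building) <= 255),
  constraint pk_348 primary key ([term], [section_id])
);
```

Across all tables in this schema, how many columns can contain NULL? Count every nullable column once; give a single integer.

17

instructors: 6 nullable (instructor_id, code, status, capacity, room, section — PK (term, weight) and explicit NOT NULL columns excluded).
enrolments: 4 nullable (section, term, enrolment_id, status — PK (score, capacity) and explicit NOT NULL columns excluded).
rooms: 2 nullable (section, code — PK (room_id) and explicit NOT NULL columns excluded).
sections: 5 nullable (title, email, major, level, credits — PK (term, section_id) and explicit NOT NULL columns excluded).
Total: 6 + 4 + 2 + 5 = 17.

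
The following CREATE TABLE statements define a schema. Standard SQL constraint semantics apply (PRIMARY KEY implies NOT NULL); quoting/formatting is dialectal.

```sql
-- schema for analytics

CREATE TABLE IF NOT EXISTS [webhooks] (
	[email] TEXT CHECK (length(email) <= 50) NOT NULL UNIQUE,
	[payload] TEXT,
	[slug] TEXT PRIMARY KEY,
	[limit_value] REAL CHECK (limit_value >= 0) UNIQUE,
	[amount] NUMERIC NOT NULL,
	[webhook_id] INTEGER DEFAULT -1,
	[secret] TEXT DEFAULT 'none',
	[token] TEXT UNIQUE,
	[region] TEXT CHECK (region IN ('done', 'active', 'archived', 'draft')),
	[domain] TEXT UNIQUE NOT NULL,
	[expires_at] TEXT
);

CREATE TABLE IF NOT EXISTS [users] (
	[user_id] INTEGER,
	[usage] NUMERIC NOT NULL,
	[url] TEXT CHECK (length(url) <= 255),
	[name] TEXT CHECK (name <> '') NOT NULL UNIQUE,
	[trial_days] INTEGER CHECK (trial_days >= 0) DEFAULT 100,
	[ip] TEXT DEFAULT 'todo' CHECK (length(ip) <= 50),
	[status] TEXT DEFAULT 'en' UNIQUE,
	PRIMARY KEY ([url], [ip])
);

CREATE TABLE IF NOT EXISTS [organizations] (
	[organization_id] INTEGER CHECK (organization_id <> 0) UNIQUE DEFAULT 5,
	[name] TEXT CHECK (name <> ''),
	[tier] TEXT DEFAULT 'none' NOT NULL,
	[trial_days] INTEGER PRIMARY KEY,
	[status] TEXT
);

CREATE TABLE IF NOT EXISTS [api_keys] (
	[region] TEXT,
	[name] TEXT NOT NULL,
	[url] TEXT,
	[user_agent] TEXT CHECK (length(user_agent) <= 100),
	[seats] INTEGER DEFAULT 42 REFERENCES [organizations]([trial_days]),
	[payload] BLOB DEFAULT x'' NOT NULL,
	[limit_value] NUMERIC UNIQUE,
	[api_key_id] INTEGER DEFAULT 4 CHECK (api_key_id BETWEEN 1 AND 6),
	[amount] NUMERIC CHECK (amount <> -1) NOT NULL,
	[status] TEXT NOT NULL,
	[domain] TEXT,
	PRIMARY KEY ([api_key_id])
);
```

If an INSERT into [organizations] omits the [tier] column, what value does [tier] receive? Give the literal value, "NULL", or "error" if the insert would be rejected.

'none'

tier has an explicit DEFAULT 'none'.
When the column is omitted from an INSERT, that default is used.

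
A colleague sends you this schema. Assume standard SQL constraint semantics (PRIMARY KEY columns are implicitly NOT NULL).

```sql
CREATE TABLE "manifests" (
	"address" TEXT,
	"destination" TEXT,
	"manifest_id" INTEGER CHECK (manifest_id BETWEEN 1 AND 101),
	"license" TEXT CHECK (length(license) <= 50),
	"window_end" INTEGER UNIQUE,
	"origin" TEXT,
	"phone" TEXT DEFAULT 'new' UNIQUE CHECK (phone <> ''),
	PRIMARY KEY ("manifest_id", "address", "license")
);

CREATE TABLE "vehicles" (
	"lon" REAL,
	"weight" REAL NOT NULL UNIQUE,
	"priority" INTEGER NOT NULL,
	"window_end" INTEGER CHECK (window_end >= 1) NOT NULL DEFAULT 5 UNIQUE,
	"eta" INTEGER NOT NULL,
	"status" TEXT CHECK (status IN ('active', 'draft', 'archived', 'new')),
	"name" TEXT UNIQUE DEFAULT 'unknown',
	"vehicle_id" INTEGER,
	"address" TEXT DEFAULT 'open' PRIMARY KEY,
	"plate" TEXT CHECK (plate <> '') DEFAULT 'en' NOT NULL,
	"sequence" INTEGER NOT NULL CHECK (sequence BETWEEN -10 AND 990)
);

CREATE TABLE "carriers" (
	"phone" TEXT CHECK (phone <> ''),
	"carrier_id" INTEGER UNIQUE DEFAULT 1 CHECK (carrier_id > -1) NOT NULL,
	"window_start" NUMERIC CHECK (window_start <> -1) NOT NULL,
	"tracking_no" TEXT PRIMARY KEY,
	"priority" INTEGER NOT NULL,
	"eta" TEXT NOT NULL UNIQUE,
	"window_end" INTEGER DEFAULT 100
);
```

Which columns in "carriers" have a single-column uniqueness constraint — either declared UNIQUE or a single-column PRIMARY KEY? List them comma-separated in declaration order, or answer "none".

carrier_id, tracking_no, eta

- phone: no UNIQUE or single-column PK constraint.
- carrier_id: declared UNIQUE → unique.
- window_start: no UNIQUE or single-column PK constraint.
- tracking_no: single-column PRIMARY KEY → unique.
- priority: no UNIQUE or single-column PK constraint.
- eta: declared UNIQUE → unique.
- window_end: no UNIQUE or single-column PK constraint.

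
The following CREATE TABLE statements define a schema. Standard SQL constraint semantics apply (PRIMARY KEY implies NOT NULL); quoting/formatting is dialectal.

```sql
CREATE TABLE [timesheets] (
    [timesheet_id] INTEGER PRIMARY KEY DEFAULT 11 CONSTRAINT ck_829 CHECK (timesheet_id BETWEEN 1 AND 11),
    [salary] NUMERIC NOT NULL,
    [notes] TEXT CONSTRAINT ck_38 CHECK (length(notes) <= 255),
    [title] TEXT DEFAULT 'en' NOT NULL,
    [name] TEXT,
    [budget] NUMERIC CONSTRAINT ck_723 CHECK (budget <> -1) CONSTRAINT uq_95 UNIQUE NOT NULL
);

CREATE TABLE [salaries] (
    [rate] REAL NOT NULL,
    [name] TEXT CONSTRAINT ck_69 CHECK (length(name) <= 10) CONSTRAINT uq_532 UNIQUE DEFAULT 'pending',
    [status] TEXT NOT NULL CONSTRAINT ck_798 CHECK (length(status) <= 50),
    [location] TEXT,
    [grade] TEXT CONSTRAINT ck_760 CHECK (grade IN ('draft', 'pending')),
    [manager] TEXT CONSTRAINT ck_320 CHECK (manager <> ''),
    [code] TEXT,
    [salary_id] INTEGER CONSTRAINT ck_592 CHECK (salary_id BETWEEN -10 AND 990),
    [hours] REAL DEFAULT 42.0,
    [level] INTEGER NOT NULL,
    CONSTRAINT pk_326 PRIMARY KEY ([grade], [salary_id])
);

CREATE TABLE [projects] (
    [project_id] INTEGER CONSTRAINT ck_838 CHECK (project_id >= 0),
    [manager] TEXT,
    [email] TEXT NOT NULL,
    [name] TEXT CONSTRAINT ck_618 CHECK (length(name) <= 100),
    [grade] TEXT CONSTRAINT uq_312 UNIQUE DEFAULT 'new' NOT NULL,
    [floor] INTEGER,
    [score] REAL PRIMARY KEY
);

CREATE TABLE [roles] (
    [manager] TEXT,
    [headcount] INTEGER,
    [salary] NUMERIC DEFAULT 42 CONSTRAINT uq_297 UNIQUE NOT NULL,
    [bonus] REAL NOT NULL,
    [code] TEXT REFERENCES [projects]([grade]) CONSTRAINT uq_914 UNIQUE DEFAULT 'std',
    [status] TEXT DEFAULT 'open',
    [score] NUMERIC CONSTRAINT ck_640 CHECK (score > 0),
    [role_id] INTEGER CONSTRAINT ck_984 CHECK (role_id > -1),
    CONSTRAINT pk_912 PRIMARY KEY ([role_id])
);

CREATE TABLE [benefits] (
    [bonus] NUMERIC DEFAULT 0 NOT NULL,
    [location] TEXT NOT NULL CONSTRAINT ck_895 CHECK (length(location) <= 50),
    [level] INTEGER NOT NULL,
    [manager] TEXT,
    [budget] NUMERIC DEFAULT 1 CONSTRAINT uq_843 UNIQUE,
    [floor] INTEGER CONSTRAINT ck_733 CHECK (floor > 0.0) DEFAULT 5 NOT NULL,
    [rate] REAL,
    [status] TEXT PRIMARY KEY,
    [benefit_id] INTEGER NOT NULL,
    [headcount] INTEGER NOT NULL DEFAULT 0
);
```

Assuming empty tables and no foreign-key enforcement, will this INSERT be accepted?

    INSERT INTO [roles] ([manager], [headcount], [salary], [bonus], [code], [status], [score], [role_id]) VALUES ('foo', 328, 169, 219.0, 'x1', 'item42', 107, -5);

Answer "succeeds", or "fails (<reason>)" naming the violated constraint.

fails (CHECK on role_id)

The value -5 for role_id violates CHECK (role_id > -1).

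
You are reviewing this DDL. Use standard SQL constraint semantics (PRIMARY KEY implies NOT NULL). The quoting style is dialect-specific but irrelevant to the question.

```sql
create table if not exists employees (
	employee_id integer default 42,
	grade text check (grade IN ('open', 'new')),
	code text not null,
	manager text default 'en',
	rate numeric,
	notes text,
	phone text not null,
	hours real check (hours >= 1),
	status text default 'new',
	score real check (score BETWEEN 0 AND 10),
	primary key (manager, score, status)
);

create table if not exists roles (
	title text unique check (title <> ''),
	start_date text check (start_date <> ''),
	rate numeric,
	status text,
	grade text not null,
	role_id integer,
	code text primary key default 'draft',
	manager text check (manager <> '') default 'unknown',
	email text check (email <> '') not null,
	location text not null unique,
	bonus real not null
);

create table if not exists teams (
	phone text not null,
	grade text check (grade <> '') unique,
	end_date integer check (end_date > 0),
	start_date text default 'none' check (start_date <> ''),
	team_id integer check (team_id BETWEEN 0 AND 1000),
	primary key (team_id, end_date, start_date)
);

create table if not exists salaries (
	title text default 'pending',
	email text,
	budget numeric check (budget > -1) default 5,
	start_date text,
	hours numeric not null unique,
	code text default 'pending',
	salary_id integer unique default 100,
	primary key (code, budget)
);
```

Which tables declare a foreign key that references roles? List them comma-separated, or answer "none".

No REFERENCES clause anywhere in the schema names roles.

none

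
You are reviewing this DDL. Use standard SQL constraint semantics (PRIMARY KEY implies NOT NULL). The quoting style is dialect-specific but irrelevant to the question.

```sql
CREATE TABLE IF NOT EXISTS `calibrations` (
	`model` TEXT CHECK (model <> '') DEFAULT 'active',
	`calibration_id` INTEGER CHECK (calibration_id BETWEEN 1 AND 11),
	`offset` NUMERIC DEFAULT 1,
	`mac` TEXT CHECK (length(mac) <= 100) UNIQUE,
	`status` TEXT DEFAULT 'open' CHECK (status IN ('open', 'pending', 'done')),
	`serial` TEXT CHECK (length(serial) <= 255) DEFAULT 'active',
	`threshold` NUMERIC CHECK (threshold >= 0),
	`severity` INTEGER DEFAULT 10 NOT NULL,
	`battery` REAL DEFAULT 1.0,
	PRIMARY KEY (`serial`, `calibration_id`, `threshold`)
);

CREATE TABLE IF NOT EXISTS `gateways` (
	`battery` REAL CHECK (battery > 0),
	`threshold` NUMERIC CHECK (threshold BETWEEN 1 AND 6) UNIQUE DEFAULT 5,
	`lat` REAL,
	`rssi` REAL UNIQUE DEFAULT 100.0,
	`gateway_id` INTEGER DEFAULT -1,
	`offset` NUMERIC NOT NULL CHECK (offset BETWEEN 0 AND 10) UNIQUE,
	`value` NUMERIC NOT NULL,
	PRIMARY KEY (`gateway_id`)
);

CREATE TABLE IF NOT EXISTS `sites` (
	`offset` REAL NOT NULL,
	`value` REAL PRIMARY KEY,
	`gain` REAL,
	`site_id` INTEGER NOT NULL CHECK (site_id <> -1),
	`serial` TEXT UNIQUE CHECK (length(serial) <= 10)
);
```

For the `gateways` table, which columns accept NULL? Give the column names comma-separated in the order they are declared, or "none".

battery, threshold, lat, rssi

- battery: CHECK does not forbid NULL (a CHECK constraint passes when its expression is NULL) → nullable.
- threshold: CHECK does not forbid NULL (a CHECK constraint passes when its expression is NULL) → nullable.
- lat: no NOT NULL constraint applies → nullable.
- rssi: UNIQUE does not imply NOT NULL → nullable.
- gateway_id: part of the PRIMARY KEY, which implies NOT NULL → not nullable.
- offset: declared NOT NULL → not nullable.
- value: declared NOT NULL → not nullable.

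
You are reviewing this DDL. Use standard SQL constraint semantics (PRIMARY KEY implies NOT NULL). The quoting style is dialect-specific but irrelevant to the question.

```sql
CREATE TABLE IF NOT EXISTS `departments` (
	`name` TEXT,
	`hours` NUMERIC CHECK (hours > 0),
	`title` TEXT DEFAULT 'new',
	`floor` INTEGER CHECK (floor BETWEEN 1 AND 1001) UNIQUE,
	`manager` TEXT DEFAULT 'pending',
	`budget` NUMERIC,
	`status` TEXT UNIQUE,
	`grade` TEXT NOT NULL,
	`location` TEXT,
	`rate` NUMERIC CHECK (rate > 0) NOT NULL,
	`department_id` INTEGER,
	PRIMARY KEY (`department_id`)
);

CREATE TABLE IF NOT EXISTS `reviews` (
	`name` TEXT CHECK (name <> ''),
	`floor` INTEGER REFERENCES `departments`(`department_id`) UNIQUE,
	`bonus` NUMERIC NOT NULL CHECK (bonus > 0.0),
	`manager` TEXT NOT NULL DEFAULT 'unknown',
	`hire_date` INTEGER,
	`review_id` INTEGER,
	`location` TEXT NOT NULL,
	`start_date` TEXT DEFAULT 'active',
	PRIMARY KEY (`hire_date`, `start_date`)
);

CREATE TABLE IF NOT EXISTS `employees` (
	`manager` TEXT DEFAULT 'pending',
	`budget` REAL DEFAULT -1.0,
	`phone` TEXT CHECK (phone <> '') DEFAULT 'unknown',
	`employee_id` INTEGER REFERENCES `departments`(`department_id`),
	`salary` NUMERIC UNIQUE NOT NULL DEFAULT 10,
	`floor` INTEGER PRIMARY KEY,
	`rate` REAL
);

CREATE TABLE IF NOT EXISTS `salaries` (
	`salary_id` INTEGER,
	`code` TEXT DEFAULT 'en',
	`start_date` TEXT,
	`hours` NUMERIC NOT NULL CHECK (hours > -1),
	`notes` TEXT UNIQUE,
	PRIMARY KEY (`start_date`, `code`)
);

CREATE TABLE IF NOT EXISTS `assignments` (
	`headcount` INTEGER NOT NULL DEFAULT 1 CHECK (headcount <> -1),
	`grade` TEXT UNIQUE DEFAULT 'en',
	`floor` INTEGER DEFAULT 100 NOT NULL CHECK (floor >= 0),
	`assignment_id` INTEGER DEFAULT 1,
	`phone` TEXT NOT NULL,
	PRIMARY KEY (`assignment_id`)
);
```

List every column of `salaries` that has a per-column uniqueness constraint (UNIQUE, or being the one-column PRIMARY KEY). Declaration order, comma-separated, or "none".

- salary_id: no UNIQUE or single-column PK constraint.
- code: part of a composite PRIMARY KEY — only the tuple is unique, not this column on its own.
- start_date: part of a composite PRIMARY KEY — only the tuple is unique, not this column on its own.
- hours: no UNIQUE or single-column PK constraint.
- notes: declared UNIQUE → unique.

notes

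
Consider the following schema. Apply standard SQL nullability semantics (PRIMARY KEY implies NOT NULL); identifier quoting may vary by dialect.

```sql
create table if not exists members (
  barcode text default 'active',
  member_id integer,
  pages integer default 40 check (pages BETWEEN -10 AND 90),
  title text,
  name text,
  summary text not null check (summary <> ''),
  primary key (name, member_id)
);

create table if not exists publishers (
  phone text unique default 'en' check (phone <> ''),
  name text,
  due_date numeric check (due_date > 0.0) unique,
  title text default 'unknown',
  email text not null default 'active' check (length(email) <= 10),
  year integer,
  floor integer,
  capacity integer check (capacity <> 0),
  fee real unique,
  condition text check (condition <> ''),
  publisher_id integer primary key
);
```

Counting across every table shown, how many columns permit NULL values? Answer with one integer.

12

members: 3 nullable (barcode, pages, title — PK (name, member_id) and explicit NOT NULL columns excluded).
publishers: 9 nullable (phone, name, due_date, title, year, floor, capacity, fee, condition — PK (publisher_id) and explicit NOT NULL columns excluded).
Total: 3 + 9 = 12.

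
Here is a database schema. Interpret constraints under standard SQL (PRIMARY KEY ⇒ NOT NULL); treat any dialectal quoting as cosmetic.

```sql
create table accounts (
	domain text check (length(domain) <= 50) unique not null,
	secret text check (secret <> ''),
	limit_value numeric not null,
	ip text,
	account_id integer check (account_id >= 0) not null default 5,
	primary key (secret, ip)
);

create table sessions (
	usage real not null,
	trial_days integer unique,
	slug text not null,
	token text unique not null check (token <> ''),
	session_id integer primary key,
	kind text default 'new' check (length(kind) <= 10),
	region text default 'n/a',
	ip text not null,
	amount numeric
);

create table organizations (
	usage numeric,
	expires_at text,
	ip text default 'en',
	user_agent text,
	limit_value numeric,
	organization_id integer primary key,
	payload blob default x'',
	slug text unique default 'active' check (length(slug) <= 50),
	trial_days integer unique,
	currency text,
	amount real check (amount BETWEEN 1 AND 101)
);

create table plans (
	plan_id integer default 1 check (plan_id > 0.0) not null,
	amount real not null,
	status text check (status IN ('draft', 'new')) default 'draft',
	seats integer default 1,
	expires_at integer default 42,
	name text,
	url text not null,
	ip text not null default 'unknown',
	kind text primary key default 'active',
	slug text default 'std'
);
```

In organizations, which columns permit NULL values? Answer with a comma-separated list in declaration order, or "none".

usage, expires_at, ip, user_agent, limit_value, payload, slug, trial_days, currency, amount

- usage: no NOT NULL constraint applies → nullable.
- expires_at: no NOT NULL constraint applies → nullable.
- ip: DEFAULT only fills an omitted column; an explicit NULL is still allowed → nullable.
- user_agent: no NOT NULL constraint applies → nullable.
- limit_value: no NOT NULL constraint applies → nullable.
- organization_id: part of the PRIMARY KEY, which implies NOT NULL → not nullable.
- payload: DEFAULT only fills an omitted column; an explicit NULL is still allowed → nullable.
- slug: CHECK does not forbid NULL (a CHECK constraint passes when its expression is NULL) → nullable.
- trial_days: UNIQUE does not imply NOT NULL → nullable.
- currency: no NOT NULL constraint applies → nullable.
- amount: CHECK does not forbid NULL (a CHECK constraint passes when its expression is NULL) → nullable.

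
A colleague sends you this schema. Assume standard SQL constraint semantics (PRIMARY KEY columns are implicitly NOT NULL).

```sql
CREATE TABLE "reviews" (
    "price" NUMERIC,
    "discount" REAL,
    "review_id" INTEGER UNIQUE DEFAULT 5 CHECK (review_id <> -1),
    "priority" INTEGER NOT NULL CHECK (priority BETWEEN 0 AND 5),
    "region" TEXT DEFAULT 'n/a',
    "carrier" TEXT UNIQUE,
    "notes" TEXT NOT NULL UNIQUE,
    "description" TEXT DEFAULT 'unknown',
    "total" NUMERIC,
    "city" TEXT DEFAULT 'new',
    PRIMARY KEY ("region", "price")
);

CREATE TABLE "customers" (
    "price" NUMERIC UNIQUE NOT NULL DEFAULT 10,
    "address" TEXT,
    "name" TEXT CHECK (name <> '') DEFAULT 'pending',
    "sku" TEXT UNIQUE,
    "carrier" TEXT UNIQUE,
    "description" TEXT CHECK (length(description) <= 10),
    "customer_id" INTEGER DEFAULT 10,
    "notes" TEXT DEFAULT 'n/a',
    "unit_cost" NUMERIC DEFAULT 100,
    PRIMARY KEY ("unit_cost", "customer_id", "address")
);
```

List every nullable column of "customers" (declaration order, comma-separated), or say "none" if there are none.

name, sku, carrier, description, notes

- price: declared NOT NULL → not nullable.
- address: part of the PRIMARY KEY, which implies NOT NULL → not nullable.
- name: CHECK does not forbid NULL (a CHECK constraint passes when its expression is NULL) → nullable.
- sku: UNIQUE does not imply NOT NULL → nullable.
- carrier: UNIQUE does not imply NOT NULL → nullable.
- description: CHECK does not forbid NULL (a CHECK constraint passes when its expression is NULL) → nullable.
- customer_id: part of the PRIMARY KEY, which implies NOT NULL → not nullable.
- notes: DEFAULT only fills an omitted column; an explicit NULL is still allowed → nullable.
- unit_cost: part of the PRIMARY KEY, which implies NOT NULL → not nullable.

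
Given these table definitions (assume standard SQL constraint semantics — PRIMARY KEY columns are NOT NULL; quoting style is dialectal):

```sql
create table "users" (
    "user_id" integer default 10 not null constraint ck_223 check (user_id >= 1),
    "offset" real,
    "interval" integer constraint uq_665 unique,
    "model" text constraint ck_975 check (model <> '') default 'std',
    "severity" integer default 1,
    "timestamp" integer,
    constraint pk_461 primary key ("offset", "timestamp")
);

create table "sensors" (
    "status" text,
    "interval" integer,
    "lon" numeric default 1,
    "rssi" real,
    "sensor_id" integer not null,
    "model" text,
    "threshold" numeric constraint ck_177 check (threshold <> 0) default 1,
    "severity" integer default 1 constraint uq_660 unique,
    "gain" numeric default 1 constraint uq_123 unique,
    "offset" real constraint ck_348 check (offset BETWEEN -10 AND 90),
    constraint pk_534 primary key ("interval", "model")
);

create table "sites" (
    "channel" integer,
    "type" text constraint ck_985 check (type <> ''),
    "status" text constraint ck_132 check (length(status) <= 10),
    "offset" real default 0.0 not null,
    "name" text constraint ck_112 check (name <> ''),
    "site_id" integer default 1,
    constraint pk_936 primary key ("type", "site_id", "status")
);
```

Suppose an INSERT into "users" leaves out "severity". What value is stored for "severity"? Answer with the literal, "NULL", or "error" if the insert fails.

1

severity has an explicit DEFAULT 1.
When the column is omitted from an INSERT, that default is used.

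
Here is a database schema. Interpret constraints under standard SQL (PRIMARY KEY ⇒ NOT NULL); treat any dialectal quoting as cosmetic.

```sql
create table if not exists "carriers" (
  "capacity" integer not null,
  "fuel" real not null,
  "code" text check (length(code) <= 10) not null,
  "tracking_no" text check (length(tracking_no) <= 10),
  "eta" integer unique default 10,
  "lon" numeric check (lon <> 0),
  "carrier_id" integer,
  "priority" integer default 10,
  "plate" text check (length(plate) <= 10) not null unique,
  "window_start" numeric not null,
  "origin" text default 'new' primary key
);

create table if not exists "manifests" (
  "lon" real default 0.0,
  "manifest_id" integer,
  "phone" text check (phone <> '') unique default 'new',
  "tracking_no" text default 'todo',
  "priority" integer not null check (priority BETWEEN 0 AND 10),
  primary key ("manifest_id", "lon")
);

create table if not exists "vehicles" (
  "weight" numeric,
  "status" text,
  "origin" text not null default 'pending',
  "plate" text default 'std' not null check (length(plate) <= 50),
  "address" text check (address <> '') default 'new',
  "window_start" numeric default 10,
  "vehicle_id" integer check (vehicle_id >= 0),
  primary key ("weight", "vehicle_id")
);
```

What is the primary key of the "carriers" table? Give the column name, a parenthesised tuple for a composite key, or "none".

origin is declared PRIMARY KEY inline on the column.

origin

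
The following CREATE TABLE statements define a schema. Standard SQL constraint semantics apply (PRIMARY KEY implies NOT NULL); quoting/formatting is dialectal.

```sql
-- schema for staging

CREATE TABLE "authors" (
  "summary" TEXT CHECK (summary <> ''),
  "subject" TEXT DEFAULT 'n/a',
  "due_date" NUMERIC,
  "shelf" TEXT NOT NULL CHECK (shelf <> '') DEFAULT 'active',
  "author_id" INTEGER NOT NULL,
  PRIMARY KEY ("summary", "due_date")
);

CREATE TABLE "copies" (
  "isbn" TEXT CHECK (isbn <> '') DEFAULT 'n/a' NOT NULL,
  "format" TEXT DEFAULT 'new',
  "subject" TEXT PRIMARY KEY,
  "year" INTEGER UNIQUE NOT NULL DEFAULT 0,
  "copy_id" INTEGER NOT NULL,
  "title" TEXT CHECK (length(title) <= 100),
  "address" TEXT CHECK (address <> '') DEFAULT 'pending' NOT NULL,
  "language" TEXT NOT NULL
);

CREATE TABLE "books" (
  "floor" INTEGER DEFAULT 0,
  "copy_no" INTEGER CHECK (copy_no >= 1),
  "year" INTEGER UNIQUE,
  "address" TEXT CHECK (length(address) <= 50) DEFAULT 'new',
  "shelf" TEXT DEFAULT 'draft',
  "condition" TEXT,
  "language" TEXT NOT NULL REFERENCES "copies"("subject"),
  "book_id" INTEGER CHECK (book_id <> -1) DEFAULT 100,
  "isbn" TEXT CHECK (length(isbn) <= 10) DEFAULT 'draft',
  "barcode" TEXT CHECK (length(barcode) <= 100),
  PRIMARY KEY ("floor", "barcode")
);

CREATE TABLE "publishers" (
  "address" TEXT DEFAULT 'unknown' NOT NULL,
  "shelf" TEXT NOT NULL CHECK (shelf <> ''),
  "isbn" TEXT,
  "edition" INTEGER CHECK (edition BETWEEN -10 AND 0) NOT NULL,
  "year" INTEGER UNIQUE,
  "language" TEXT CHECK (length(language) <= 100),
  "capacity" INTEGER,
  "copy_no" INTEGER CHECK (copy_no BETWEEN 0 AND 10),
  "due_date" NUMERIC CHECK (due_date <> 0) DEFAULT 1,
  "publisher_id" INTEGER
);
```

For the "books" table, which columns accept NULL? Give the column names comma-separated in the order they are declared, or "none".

- floor: part of the PRIMARY KEY, which implies NOT NULL → not nullable.
- copy_no: CHECK does not forbid NULL (a CHECK constraint passes when its expression is NULL) → nullable.
- year: UNIQUE does not imply NOT NULL → nullable.
- address: CHECK does not forbid NULL (a CHECK constraint passes when its expression is NULL) → nullable.
- shelf: DEFAULT only fills an omitted column; an explicit NULL is still allowed → nullable.
- condition: no NOT NULL constraint applies → nullable.
- language: declared NOT NULL → not nullable.
- book_id: CHECK does not forbid NULL (a CHECK constraint passes when its expression is NULL) → nullable.
- isbn: CHECK does not forbid NULL (a CHECK constraint passes when its expression is NULL) → nullable.
- barcode: part of the PRIMARY KEY, which implies NOT NULL → not nullable.

copy_no, year, address, shelf, condition, book_id, isbn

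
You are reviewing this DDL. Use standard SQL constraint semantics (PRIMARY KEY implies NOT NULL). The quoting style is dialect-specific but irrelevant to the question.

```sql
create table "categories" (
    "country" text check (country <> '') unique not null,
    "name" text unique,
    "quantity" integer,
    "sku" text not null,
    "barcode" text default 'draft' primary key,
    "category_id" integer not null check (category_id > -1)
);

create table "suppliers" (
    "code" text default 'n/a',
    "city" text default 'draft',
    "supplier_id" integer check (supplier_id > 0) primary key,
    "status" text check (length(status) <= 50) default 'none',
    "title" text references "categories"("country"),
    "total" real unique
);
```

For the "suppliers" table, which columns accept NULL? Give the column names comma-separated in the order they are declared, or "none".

code, city, status, title, total

- code: DEFAULT only fills an omitted column; an explicit NULL is still allowed → nullable.
- city: DEFAULT only fills an omitted column; an explicit NULL is still allowed → nullable.
- supplier_id: part of the PRIMARY KEY, which implies NOT NULL → not nullable.
- status: CHECK does not forbid NULL (a CHECK constraint passes when its expression is NULL) → nullable.
- title: a foreign key column may be NULL unless separately constrained → nullable.
- total: UNIQUE does not imply NOT NULL → nullable.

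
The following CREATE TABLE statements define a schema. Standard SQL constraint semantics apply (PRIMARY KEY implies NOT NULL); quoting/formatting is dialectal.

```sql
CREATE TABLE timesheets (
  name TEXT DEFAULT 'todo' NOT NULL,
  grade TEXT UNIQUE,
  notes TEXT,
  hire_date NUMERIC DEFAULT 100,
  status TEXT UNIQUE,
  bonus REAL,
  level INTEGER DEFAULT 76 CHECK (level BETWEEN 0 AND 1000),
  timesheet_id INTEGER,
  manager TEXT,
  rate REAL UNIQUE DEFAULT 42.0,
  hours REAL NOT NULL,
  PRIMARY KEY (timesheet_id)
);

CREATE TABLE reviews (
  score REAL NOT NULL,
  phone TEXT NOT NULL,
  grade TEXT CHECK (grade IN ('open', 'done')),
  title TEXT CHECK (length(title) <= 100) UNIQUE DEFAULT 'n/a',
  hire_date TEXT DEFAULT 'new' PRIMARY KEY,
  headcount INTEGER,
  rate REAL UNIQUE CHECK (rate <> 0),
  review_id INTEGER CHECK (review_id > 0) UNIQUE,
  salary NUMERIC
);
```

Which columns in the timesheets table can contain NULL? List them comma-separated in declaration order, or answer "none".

grade, notes, hire_date, status, bonus, level, manager, rate

- name: declared NOT NULL → not nullable.
- grade: UNIQUE does not imply NOT NULL → nullable.
- notes: no NOT NULL constraint applies → nullable.
- hire_date: DEFAULT only fills an omitted column; an explicit NULL is still allowed → nullable.
- status: UNIQUE does not imply NOT NULL → nullable.
- bonus: no NOT NULL constraint applies → nullable.
- level: CHECK does not forbid NULL (a CHECK constraint passes when its expression is NULL) → nullable.
- timesheet_id: part of the PRIMARY KEY, which implies NOT NULL → not nullable.
- manager: no NOT NULL constraint applies → nullable.
- rate: UNIQUE does not imply NOT NULL → nullable.
- hours: declared NOT NULL → not nullable.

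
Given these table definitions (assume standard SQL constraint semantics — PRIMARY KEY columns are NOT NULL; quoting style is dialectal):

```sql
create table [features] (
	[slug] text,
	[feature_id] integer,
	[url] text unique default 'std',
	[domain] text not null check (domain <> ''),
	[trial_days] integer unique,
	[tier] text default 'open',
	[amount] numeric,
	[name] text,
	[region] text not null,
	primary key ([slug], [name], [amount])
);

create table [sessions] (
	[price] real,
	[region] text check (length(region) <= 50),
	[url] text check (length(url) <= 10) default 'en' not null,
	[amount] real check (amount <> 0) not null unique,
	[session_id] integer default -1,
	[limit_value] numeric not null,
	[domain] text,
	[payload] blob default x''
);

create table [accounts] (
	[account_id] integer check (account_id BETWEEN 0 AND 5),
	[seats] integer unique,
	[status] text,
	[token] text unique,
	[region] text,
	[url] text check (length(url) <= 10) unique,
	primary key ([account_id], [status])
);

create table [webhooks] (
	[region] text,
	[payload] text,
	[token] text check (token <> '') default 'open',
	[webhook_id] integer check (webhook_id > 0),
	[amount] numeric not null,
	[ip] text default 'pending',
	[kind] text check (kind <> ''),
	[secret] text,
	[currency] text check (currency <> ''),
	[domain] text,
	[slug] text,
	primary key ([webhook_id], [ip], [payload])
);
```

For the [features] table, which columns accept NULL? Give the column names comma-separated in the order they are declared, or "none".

feature_id, url, trial_days, tier

- slug: part of the PRIMARY KEY, which implies NOT NULL → not nullable.
- feature_id: no NOT NULL constraint applies → nullable.
- url: UNIQUE does not imply NOT NULL → nullable.
- domain: declared NOT NULL → not nullable.
- trial_days: UNIQUE does not imply NOT NULL → nullable.
- tier: DEFAULT only fills an omitted column; an explicit NULL is still allowed → nullable.
- amount: part of the PRIMARY KEY, which implies NOT NULL → not nullable.
- name: part of the PRIMARY KEY, which implies NOT NULL → not nullable.
- region: declared NOT NULL → not nullable.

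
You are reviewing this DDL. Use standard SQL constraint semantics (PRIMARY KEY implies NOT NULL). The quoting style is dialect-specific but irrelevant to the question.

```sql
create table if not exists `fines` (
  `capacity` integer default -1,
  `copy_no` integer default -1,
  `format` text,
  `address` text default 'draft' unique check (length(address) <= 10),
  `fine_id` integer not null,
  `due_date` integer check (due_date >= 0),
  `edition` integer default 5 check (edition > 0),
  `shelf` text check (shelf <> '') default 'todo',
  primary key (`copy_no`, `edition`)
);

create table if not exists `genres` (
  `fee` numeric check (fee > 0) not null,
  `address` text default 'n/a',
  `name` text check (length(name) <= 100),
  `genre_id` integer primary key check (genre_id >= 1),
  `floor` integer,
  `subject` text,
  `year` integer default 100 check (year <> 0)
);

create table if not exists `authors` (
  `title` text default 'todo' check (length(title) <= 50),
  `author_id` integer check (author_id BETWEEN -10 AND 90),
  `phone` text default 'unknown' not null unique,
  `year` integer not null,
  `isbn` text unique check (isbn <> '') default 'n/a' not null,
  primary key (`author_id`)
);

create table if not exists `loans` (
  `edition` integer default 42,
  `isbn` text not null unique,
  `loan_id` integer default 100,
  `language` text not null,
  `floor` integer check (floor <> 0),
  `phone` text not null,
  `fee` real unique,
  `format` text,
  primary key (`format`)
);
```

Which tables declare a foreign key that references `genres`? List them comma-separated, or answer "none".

none

No REFERENCES clause anywhere in the schema names genres.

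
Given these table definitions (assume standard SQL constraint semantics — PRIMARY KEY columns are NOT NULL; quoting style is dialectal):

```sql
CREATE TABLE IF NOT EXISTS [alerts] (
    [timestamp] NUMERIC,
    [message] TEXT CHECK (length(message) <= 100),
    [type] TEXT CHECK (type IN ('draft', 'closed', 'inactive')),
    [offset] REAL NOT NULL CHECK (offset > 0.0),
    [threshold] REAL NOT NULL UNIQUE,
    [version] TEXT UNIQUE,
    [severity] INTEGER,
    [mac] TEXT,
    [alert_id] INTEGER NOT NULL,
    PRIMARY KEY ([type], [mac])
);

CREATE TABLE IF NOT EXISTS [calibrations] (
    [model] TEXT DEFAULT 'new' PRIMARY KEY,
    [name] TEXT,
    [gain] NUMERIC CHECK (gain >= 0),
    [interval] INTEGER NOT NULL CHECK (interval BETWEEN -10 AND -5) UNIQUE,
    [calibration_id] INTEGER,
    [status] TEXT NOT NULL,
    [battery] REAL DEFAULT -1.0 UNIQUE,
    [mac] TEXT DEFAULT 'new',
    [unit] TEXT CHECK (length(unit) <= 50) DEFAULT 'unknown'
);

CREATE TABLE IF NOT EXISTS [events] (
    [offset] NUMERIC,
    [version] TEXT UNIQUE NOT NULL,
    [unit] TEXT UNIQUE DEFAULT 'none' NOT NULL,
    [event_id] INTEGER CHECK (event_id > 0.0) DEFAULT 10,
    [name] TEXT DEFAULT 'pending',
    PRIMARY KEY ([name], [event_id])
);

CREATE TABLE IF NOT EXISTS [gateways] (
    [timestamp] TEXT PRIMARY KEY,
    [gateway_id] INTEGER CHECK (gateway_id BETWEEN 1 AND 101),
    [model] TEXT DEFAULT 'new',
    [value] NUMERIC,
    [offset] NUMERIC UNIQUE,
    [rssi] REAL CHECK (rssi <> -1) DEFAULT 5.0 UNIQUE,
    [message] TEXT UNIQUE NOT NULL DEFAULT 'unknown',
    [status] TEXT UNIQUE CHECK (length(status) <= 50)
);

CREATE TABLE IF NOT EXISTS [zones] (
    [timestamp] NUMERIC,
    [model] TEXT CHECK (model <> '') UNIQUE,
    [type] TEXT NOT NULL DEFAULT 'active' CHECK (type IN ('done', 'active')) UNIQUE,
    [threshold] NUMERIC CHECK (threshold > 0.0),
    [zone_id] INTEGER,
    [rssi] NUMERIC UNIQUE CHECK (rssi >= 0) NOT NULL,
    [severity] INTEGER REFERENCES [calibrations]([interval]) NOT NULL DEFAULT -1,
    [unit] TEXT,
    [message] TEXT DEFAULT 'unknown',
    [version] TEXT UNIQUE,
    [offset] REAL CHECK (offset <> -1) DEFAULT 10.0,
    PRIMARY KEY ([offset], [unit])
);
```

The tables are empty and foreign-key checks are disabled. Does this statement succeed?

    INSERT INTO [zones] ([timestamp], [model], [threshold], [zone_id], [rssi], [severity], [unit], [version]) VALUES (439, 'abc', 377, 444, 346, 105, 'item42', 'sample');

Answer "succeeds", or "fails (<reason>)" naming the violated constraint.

succeeds

NOT NULL columns: offset defaults to 10.0; rssi is supplied; severity is supplied; type defaults to 'active'; unit is supplied.
CHECK constraints: 'abc' satisfies (model <> ''); 377 satisfies (threshold > 0.0); 346 satisfies (rssi >= 0).
No constraint is violated.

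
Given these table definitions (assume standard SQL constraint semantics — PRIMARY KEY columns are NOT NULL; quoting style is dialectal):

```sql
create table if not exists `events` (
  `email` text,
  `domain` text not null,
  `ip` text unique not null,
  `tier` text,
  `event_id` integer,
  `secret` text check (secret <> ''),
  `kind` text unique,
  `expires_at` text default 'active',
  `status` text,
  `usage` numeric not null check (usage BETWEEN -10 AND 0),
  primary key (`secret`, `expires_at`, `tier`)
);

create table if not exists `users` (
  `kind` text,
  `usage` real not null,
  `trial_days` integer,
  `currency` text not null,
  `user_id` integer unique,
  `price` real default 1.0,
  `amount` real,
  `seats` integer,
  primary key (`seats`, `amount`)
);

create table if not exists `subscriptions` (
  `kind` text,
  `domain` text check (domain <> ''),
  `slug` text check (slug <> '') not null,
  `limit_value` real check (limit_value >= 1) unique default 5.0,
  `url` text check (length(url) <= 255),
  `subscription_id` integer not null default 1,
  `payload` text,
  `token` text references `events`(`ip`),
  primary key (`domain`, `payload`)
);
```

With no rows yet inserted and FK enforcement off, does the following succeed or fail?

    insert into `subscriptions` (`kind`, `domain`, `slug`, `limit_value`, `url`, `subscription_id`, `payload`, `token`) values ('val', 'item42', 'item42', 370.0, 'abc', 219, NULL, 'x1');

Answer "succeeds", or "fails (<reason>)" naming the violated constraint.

fails (NOT NULL on payload)

payload is explicitly set to NULL, but payload is part of the PRIMARY KEY (implied NOT NULL).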